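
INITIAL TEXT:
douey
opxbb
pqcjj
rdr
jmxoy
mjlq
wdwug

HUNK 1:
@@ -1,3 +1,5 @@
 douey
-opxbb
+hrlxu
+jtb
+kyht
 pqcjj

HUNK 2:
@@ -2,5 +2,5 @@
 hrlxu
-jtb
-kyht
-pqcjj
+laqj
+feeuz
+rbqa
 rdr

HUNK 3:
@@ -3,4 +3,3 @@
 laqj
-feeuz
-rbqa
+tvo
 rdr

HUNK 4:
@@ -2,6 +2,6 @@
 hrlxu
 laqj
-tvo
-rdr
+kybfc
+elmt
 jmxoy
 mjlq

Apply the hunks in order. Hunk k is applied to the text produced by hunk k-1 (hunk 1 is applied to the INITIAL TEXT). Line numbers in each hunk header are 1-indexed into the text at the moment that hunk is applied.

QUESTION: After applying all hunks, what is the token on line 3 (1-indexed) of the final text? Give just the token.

Hunk 1: at line 1 remove [opxbb] add [hrlxu,jtb,kyht] -> 9 lines: douey hrlxu jtb kyht pqcjj rdr jmxoy mjlq wdwug
Hunk 2: at line 2 remove [jtb,kyht,pqcjj] add [laqj,feeuz,rbqa] -> 9 lines: douey hrlxu laqj feeuz rbqa rdr jmxoy mjlq wdwug
Hunk 3: at line 3 remove [feeuz,rbqa] add [tvo] -> 8 lines: douey hrlxu laqj tvo rdr jmxoy mjlq wdwug
Hunk 4: at line 2 remove [tvo,rdr] add [kybfc,elmt] -> 8 lines: douey hrlxu laqj kybfc elmt jmxoy mjlq wdwug
Final line 3: laqj

Answer: laqj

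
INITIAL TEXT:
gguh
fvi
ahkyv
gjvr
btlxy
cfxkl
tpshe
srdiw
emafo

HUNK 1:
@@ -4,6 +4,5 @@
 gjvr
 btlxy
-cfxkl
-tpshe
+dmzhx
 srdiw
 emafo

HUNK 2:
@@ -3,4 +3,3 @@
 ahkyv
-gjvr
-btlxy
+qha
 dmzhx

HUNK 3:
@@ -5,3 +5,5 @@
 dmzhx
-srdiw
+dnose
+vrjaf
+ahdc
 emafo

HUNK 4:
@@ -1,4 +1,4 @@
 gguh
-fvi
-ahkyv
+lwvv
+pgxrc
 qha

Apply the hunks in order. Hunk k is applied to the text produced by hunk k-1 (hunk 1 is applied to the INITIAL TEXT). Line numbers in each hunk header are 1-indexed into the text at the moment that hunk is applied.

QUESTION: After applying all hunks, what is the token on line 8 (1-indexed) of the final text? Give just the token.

Hunk 1: at line 4 remove [cfxkl,tpshe] add [dmzhx] -> 8 lines: gguh fvi ahkyv gjvr btlxy dmzhx srdiw emafo
Hunk 2: at line 3 remove [gjvr,btlxy] add [qha] -> 7 lines: gguh fvi ahkyv qha dmzhx srdiw emafo
Hunk 3: at line 5 remove [srdiw] add [dnose,vrjaf,ahdc] -> 9 lines: gguh fvi ahkyv qha dmzhx dnose vrjaf ahdc emafo
Hunk 4: at line 1 remove [fvi,ahkyv] add [lwvv,pgxrc] -> 9 lines: gguh lwvv pgxrc qha dmzhx dnose vrjaf ahdc emafo
Final line 8: ahdc

Answer: ahdc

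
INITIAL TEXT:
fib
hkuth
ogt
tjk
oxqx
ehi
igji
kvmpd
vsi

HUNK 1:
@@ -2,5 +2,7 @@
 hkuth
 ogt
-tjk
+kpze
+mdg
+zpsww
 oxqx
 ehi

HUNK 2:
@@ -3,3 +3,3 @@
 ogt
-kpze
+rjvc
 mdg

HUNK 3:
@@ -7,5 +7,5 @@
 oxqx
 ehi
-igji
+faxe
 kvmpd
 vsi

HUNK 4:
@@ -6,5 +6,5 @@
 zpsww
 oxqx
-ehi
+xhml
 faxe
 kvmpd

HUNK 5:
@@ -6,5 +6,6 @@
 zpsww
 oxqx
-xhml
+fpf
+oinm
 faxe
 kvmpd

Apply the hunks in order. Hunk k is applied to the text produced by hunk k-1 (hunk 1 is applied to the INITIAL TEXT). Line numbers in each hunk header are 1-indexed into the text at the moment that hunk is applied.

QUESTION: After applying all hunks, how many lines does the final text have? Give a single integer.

Answer: 12

Derivation:
Hunk 1: at line 2 remove [tjk] add [kpze,mdg,zpsww] -> 11 lines: fib hkuth ogt kpze mdg zpsww oxqx ehi igji kvmpd vsi
Hunk 2: at line 3 remove [kpze] add [rjvc] -> 11 lines: fib hkuth ogt rjvc mdg zpsww oxqx ehi igji kvmpd vsi
Hunk 3: at line 7 remove [igji] add [faxe] -> 11 lines: fib hkuth ogt rjvc mdg zpsww oxqx ehi faxe kvmpd vsi
Hunk 4: at line 6 remove [ehi] add [xhml] -> 11 lines: fib hkuth ogt rjvc mdg zpsww oxqx xhml faxe kvmpd vsi
Hunk 5: at line 6 remove [xhml] add [fpf,oinm] -> 12 lines: fib hkuth ogt rjvc mdg zpsww oxqx fpf oinm faxe kvmpd vsi
Final line count: 12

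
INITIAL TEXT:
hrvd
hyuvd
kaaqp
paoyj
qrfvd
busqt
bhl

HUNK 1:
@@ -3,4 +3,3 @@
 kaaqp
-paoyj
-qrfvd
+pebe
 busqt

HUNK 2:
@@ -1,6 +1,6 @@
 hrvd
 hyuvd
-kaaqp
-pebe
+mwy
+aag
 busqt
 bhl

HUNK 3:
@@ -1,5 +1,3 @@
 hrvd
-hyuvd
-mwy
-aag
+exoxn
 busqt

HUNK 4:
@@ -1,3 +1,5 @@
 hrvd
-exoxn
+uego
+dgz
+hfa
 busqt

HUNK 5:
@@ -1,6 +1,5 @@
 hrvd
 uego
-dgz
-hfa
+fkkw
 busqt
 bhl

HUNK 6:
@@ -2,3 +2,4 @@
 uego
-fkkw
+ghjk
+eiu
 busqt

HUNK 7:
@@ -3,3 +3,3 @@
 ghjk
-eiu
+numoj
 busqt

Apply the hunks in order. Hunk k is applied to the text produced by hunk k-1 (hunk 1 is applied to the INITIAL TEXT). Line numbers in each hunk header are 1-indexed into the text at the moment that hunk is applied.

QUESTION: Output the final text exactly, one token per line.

Answer: hrvd
uego
ghjk
numoj
busqt
bhl

Derivation:
Hunk 1: at line 3 remove [paoyj,qrfvd] add [pebe] -> 6 lines: hrvd hyuvd kaaqp pebe busqt bhl
Hunk 2: at line 1 remove [kaaqp,pebe] add [mwy,aag] -> 6 lines: hrvd hyuvd mwy aag busqt bhl
Hunk 3: at line 1 remove [hyuvd,mwy,aag] add [exoxn] -> 4 lines: hrvd exoxn busqt bhl
Hunk 4: at line 1 remove [exoxn] add [uego,dgz,hfa] -> 6 lines: hrvd uego dgz hfa busqt bhl
Hunk 5: at line 1 remove [dgz,hfa] add [fkkw] -> 5 lines: hrvd uego fkkw busqt bhl
Hunk 6: at line 2 remove [fkkw] add [ghjk,eiu] -> 6 lines: hrvd uego ghjk eiu busqt bhl
Hunk 7: at line 3 remove [eiu] add [numoj] -> 6 lines: hrvd uego ghjk numoj busqt bhl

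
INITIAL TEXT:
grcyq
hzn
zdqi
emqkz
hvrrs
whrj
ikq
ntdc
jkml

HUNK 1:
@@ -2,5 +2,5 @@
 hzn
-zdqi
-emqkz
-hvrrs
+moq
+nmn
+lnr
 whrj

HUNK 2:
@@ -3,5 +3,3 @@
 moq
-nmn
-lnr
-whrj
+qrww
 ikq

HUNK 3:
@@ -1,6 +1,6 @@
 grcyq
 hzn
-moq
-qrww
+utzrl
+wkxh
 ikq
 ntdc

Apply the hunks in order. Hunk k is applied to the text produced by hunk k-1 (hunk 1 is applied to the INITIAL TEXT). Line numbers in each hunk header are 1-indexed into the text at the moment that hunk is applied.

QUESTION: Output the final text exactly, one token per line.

Answer: grcyq
hzn
utzrl
wkxh
ikq
ntdc
jkml

Derivation:
Hunk 1: at line 2 remove [zdqi,emqkz,hvrrs] add [moq,nmn,lnr] -> 9 lines: grcyq hzn moq nmn lnr whrj ikq ntdc jkml
Hunk 2: at line 3 remove [nmn,lnr,whrj] add [qrww] -> 7 lines: grcyq hzn moq qrww ikq ntdc jkml
Hunk 3: at line 1 remove [moq,qrww] add [utzrl,wkxh] -> 7 lines: grcyq hzn utzrl wkxh ikq ntdc jkml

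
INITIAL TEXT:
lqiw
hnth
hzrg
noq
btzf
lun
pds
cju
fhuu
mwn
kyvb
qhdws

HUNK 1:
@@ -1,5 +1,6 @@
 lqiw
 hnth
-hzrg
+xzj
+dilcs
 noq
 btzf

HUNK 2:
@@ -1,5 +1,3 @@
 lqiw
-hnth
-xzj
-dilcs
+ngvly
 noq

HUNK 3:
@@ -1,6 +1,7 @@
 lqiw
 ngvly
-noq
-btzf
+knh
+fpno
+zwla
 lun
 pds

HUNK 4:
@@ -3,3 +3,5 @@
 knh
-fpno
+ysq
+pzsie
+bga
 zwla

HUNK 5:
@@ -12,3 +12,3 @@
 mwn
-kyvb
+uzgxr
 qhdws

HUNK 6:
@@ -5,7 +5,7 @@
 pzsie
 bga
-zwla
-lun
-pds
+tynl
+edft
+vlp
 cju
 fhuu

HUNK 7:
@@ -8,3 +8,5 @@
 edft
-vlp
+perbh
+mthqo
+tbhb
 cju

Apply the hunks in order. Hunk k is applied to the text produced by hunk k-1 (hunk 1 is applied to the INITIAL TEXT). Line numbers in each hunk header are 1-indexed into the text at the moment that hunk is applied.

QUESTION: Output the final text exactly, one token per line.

Answer: lqiw
ngvly
knh
ysq
pzsie
bga
tynl
edft
perbh
mthqo
tbhb
cju
fhuu
mwn
uzgxr
qhdws

Derivation:
Hunk 1: at line 1 remove [hzrg] add [xzj,dilcs] -> 13 lines: lqiw hnth xzj dilcs noq btzf lun pds cju fhuu mwn kyvb qhdws
Hunk 2: at line 1 remove [hnth,xzj,dilcs] add [ngvly] -> 11 lines: lqiw ngvly noq btzf lun pds cju fhuu mwn kyvb qhdws
Hunk 3: at line 1 remove [noq,btzf] add [knh,fpno,zwla] -> 12 lines: lqiw ngvly knh fpno zwla lun pds cju fhuu mwn kyvb qhdws
Hunk 4: at line 3 remove [fpno] add [ysq,pzsie,bga] -> 14 lines: lqiw ngvly knh ysq pzsie bga zwla lun pds cju fhuu mwn kyvb qhdws
Hunk 5: at line 12 remove [kyvb] add [uzgxr] -> 14 lines: lqiw ngvly knh ysq pzsie bga zwla lun pds cju fhuu mwn uzgxr qhdws
Hunk 6: at line 5 remove [zwla,lun,pds] add [tynl,edft,vlp] -> 14 lines: lqiw ngvly knh ysq pzsie bga tynl edft vlp cju fhuu mwn uzgxr qhdws
Hunk 7: at line 8 remove [vlp] add [perbh,mthqo,tbhb] -> 16 lines: lqiw ngvly knh ysq pzsie bga tynl edft perbh mthqo tbhb cju fhuu mwn uzgxr qhdws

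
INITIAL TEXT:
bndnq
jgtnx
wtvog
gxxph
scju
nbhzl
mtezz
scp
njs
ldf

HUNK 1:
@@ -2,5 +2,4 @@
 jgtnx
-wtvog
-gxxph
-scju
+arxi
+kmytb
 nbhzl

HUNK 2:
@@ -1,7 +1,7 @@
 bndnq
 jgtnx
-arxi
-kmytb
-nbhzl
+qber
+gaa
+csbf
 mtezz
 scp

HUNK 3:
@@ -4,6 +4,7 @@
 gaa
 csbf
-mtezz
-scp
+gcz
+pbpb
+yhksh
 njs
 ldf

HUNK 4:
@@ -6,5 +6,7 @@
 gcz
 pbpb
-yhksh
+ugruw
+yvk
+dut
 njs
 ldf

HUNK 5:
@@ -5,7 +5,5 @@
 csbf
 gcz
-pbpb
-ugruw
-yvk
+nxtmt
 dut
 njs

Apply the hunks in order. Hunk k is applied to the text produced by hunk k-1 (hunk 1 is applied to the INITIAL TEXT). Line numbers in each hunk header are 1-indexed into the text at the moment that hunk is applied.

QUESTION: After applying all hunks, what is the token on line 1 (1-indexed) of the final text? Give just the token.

Answer: bndnq

Derivation:
Hunk 1: at line 2 remove [wtvog,gxxph,scju] add [arxi,kmytb] -> 9 lines: bndnq jgtnx arxi kmytb nbhzl mtezz scp njs ldf
Hunk 2: at line 1 remove [arxi,kmytb,nbhzl] add [qber,gaa,csbf] -> 9 lines: bndnq jgtnx qber gaa csbf mtezz scp njs ldf
Hunk 3: at line 4 remove [mtezz,scp] add [gcz,pbpb,yhksh] -> 10 lines: bndnq jgtnx qber gaa csbf gcz pbpb yhksh njs ldf
Hunk 4: at line 6 remove [yhksh] add [ugruw,yvk,dut] -> 12 lines: bndnq jgtnx qber gaa csbf gcz pbpb ugruw yvk dut njs ldf
Hunk 5: at line 5 remove [pbpb,ugruw,yvk] add [nxtmt] -> 10 lines: bndnq jgtnx qber gaa csbf gcz nxtmt dut njs ldf
Final line 1: bndnq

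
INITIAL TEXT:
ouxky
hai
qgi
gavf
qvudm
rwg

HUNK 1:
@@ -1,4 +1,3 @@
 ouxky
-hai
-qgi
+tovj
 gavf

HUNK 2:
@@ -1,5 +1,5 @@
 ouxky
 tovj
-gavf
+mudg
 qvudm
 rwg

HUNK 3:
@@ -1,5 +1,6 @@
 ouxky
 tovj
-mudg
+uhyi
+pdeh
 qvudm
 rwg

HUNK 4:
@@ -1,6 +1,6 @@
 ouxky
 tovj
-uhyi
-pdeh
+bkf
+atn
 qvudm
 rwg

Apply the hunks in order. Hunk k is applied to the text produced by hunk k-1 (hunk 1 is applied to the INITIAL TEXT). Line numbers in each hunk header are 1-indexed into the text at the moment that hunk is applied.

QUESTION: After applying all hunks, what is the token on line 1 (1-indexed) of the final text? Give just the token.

Answer: ouxky

Derivation:
Hunk 1: at line 1 remove [hai,qgi] add [tovj] -> 5 lines: ouxky tovj gavf qvudm rwg
Hunk 2: at line 1 remove [gavf] add [mudg] -> 5 lines: ouxky tovj mudg qvudm rwg
Hunk 3: at line 1 remove [mudg] add [uhyi,pdeh] -> 6 lines: ouxky tovj uhyi pdeh qvudm rwg
Hunk 4: at line 1 remove [uhyi,pdeh] add [bkf,atn] -> 6 lines: ouxky tovj bkf atn qvudm rwg
Final line 1: ouxky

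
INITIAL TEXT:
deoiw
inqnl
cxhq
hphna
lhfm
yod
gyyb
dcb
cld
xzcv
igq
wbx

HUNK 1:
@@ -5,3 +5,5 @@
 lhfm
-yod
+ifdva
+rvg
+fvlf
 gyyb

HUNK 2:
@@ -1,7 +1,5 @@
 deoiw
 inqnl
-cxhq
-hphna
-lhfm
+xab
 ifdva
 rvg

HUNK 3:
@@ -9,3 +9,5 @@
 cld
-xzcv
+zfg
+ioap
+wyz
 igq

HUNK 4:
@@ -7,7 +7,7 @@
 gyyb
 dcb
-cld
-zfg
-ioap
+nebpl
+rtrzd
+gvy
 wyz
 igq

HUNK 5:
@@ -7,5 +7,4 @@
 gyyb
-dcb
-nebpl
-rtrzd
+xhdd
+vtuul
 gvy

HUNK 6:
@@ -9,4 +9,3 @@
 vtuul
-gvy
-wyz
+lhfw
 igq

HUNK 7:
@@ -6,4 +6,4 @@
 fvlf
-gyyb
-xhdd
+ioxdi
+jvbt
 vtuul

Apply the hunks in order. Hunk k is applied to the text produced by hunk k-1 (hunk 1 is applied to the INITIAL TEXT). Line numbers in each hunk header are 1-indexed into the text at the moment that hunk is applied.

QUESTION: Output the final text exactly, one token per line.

Answer: deoiw
inqnl
xab
ifdva
rvg
fvlf
ioxdi
jvbt
vtuul
lhfw
igq
wbx

Derivation:
Hunk 1: at line 5 remove [yod] add [ifdva,rvg,fvlf] -> 14 lines: deoiw inqnl cxhq hphna lhfm ifdva rvg fvlf gyyb dcb cld xzcv igq wbx
Hunk 2: at line 1 remove [cxhq,hphna,lhfm] add [xab] -> 12 lines: deoiw inqnl xab ifdva rvg fvlf gyyb dcb cld xzcv igq wbx
Hunk 3: at line 9 remove [xzcv] add [zfg,ioap,wyz] -> 14 lines: deoiw inqnl xab ifdva rvg fvlf gyyb dcb cld zfg ioap wyz igq wbx
Hunk 4: at line 7 remove [cld,zfg,ioap] add [nebpl,rtrzd,gvy] -> 14 lines: deoiw inqnl xab ifdva rvg fvlf gyyb dcb nebpl rtrzd gvy wyz igq wbx
Hunk 5: at line 7 remove [dcb,nebpl,rtrzd] add [xhdd,vtuul] -> 13 lines: deoiw inqnl xab ifdva rvg fvlf gyyb xhdd vtuul gvy wyz igq wbx
Hunk 6: at line 9 remove [gvy,wyz] add [lhfw] -> 12 lines: deoiw inqnl xab ifdva rvg fvlf gyyb xhdd vtuul lhfw igq wbx
Hunk 7: at line 6 remove [gyyb,xhdd] add [ioxdi,jvbt] -> 12 lines: deoiw inqnl xab ifdva rvg fvlf ioxdi jvbt vtuul lhfw igq wbx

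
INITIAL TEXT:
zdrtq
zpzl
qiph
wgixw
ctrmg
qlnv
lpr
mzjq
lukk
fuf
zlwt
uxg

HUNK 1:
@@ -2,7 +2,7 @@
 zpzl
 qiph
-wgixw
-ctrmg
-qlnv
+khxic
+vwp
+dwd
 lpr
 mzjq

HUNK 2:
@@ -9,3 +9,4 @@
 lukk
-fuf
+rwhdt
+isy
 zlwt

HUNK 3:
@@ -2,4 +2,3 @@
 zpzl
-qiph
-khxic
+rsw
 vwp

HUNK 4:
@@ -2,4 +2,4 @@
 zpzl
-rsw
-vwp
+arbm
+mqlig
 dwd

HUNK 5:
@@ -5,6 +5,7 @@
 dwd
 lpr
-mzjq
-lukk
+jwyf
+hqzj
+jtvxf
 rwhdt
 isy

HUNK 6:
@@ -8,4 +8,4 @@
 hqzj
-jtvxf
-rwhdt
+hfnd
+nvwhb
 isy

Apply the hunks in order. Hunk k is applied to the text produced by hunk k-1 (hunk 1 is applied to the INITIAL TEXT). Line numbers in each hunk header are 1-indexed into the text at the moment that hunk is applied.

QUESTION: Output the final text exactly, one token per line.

Hunk 1: at line 2 remove [wgixw,ctrmg,qlnv] add [khxic,vwp,dwd] -> 12 lines: zdrtq zpzl qiph khxic vwp dwd lpr mzjq lukk fuf zlwt uxg
Hunk 2: at line 9 remove [fuf] add [rwhdt,isy] -> 13 lines: zdrtq zpzl qiph khxic vwp dwd lpr mzjq lukk rwhdt isy zlwt uxg
Hunk 3: at line 2 remove [qiph,khxic] add [rsw] -> 12 lines: zdrtq zpzl rsw vwp dwd lpr mzjq lukk rwhdt isy zlwt uxg
Hunk 4: at line 2 remove [rsw,vwp] add [arbm,mqlig] -> 12 lines: zdrtq zpzl arbm mqlig dwd lpr mzjq lukk rwhdt isy zlwt uxg
Hunk 5: at line 5 remove [mzjq,lukk] add [jwyf,hqzj,jtvxf] -> 13 lines: zdrtq zpzl arbm mqlig dwd lpr jwyf hqzj jtvxf rwhdt isy zlwt uxg
Hunk 6: at line 8 remove [jtvxf,rwhdt] add [hfnd,nvwhb] -> 13 lines: zdrtq zpzl arbm mqlig dwd lpr jwyf hqzj hfnd nvwhb isy zlwt uxg

Answer: zdrtq
zpzl
arbm
mqlig
dwd
lpr
jwyf
hqzj
hfnd
nvwhb
isy
zlwt
uxg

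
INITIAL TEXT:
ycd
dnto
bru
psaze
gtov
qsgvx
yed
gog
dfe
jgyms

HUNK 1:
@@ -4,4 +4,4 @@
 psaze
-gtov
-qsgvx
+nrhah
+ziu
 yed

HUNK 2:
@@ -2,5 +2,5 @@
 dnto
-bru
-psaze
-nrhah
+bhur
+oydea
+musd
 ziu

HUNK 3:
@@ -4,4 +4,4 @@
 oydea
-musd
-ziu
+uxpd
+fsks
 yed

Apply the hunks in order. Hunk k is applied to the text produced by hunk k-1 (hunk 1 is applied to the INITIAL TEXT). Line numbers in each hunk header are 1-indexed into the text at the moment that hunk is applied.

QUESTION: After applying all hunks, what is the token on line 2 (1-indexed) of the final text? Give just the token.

Answer: dnto

Derivation:
Hunk 1: at line 4 remove [gtov,qsgvx] add [nrhah,ziu] -> 10 lines: ycd dnto bru psaze nrhah ziu yed gog dfe jgyms
Hunk 2: at line 2 remove [bru,psaze,nrhah] add [bhur,oydea,musd] -> 10 lines: ycd dnto bhur oydea musd ziu yed gog dfe jgyms
Hunk 3: at line 4 remove [musd,ziu] add [uxpd,fsks] -> 10 lines: ycd dnto bhur oydea uxpd fsks yed gog dfe jgyms
Final line 2: dnto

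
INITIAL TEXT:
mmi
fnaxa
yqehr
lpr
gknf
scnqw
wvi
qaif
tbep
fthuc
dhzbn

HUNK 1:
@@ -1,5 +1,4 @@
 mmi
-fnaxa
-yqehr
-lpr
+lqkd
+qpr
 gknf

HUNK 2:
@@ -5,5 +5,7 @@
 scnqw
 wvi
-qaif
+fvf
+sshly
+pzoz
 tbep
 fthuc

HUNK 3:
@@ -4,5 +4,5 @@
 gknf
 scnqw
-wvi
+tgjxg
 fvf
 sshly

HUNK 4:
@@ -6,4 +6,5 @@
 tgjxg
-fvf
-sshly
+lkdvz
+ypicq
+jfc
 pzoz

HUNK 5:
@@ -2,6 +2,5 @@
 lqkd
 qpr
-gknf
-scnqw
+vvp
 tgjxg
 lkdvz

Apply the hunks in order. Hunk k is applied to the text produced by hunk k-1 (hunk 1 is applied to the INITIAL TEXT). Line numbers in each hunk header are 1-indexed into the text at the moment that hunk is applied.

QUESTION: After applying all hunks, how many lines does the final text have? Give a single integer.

Answer: 12

Derivation:
Hunk 1: at line 1 remove [fnaxa,yqehr,lpr] add [lqkd,qpr] -> 10 lines: mmi lqkd qpr gknf scnqw wvi qaif tbep fthuc dhzbn
Hunk 2: at line 5 remove [qaif] add [fvf,sshly,pzoz] -> 12 lines: mmi lqkd qpr gknf scnqw wvi fvf sshly pzoz tbep fthuc dhzbn
Hunk 3: at line 4 remove [wvi] add [tgjxg] -> 12 lines: mmi lqkd qpr gknf scnqw tgjxg fvf sshly pzoz tbep fthuc dhzbn
Hunk 4: at line 6 remove [fvf,sshly] add [lkdvz,ypicq,jfc] -> 13 lines: mmi lqkd qpr gknf scnqw tgjxg lkdvz ypicq jfc pzoz tbep fthuc dhzbn
Hunk 5: at line 2 remove [gknf,scnqw] add [vvp] -> 12 lines: mmi lqkd qpr vvp tgjxg lkdvz ypicq jfc pzoz tbep fthuc dhzbn
Final line count: 12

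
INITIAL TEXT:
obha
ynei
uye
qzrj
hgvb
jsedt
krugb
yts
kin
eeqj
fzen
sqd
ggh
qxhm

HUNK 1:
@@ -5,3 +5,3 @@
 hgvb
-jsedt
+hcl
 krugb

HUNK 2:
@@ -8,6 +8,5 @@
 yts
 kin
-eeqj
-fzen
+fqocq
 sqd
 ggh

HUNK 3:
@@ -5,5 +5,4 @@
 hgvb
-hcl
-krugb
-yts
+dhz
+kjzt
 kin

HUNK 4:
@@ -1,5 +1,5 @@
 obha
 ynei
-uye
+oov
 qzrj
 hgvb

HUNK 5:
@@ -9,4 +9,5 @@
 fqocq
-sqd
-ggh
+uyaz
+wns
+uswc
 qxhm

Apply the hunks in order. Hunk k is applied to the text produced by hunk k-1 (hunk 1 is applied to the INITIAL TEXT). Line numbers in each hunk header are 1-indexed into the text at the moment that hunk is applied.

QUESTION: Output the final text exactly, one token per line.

Hunk 1: at line 5 remove [jsedt] add [hcl] -> 14 lines: obha ynei uye qzrj hgvb hcl krugb yts kin eeqj fzen sqd ggh qxhm
Hunk 2: at line 8 remove [eeqj,fzen] add [fqocq] -> 13 lines: obha ynei uye qzrj hgvb hcl krugb yts kin fqocq sqd ggh qxhm
Hunk 3: at line 5 remove [hcl,krugb,yts] add [dhz,kjzt] -> 12 lines: obha ynei uye qzrj hgvb dhz kjzt kin fqocq sqd ggh qxhm
Hunk 4: at line 1 remove [uye] add [oov] -> 12 lines: obha ynei oov qzrj hgvb dhz kjzt kin fqocq sqd ggh qxhm
Hunk 5: at line 9 remove [sqd,ggh] add [uyaz,wns,uswc] -> 13 lines: obha ynei oov qzrj hgvb dhz kjzt kin fqocq uyaz wns uswc qxhm

Answer: obha
ynei
oov
qzrj
hgvb
dhz
kjzt
kin
fqocq
uyaz
wns
uswc
qxhm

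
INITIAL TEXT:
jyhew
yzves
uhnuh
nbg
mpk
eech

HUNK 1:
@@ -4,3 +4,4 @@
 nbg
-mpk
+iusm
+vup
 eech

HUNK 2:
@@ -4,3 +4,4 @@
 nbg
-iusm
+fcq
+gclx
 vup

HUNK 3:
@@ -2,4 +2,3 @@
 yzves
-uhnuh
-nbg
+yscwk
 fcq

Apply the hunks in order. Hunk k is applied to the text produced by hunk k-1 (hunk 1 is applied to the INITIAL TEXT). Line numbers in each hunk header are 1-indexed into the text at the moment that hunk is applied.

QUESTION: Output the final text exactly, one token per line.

Hunk 1: at line 4 remove [mpk] add [iusm,vup] -> 7 lines: jyhew yzves uhnuh nbg iusm vup eech
Hunk 2: at line 4 remove [iusm] add [fcq,gclx] -> 8 lines: jyhew yzves uhnuh nbg fcq gclx vup eech
Hunk 3: at line 2 remove [uhnuh,nbg] add [yscwk] -> 7 lines: jyhew yzves yscwk fcq gclx vup eech

Answer: jyhew
yzves
yscwk
fcq
gclx
vup
eech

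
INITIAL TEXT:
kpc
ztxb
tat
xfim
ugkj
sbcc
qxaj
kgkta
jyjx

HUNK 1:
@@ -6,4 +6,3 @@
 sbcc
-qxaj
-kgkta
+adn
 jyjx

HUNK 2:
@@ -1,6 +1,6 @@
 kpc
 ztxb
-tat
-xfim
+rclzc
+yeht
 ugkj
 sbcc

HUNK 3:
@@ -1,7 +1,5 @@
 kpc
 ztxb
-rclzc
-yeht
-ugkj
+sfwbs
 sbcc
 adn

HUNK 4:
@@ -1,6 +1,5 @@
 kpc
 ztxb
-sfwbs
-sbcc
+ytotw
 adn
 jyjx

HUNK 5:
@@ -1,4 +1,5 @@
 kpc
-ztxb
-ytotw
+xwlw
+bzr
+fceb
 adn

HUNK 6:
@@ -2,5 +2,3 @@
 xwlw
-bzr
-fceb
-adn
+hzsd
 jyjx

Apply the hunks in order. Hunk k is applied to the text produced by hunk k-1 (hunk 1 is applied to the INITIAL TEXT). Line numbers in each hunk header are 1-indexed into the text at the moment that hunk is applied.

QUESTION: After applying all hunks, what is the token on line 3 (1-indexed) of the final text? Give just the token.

Answer: hzsd

Derivation:
Hunk 1: at line 6 remove [qxaj,kgkta] add [adn] -> 8 lines: kpc ztxb tat xfim ugkj sbcc adn jyjx
Hunk 2: at line 1 remove [tat,xfim] add [rclzc,yeht] -> 8 lines: kpc ztxb rclzc yeht ugkj sbcc adn jyjx
Hunk 3: at line 1 remove [rclzc,yeht,ugkj] add [sfwbs] -> 6 lines: kpc ztxb sfwbs sbcc adn jyjx
Hunk 4: at line 1 remove [sfwbs,sbcc] add [ytotw] -> 5 lines: kpc ztxb ytotw adn jyjx
Hunk 5: at line 1 remove [ztxb,ytotw] add [xwlw,bzr,fceb] -> 6 lines: kpc xwlw bzr fceb adn jyjx
Hunk 6: at line 2 remove [bzr,fceb,adn] add [hzsd] -> 4 lines: kpc xwlw hzsd jyjx
Final line 3: hzsd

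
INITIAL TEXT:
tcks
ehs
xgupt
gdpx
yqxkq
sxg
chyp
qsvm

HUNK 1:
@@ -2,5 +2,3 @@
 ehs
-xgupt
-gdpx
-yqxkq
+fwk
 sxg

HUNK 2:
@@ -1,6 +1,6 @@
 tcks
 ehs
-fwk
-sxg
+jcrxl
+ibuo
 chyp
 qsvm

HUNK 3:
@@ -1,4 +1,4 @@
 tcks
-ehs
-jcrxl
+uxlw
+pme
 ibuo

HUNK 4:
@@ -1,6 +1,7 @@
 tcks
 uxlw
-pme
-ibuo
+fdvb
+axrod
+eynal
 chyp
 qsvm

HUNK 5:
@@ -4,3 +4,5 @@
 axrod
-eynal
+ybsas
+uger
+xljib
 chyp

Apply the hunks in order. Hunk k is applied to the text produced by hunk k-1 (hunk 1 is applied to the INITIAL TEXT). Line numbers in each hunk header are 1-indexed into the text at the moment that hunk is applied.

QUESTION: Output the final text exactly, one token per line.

Answer: tcks
uxlw
fdvb
axrod
ybsas
uger
xljib
chyp
qsvm

Derivation:
Hunk 1: at line 2 remove [xgupt,gdpx,yqxkq] add [fwk] -> 6 lines: tcks ehs fwk sxg chyp qsvm
Hunk 2: at line 1 remove [fwk,sxg] add [jcrxl,ibuo] -> 6 lines: tcks ehs jcrxl ibuo chyp qsvm
Hunk 3: at line 1 remove [ehs,jcrxl] add [uxlw,pme] -> 6 lines: tcks uxlw pme ibuo chyp qsvm
Hunk 4: at line 1 remove [pme,ibuo] add [fdvb,axrod,eynal] -> 7 lines: tcks uxlw fdvb axrod eynal chyp qsvm
Hunk 5: at line 4 remove [eynal] add [ybsas,uger,xljib] -> 9 lines: tcks uxlw fdvb axrod ybsas uger xljib chyp qsvm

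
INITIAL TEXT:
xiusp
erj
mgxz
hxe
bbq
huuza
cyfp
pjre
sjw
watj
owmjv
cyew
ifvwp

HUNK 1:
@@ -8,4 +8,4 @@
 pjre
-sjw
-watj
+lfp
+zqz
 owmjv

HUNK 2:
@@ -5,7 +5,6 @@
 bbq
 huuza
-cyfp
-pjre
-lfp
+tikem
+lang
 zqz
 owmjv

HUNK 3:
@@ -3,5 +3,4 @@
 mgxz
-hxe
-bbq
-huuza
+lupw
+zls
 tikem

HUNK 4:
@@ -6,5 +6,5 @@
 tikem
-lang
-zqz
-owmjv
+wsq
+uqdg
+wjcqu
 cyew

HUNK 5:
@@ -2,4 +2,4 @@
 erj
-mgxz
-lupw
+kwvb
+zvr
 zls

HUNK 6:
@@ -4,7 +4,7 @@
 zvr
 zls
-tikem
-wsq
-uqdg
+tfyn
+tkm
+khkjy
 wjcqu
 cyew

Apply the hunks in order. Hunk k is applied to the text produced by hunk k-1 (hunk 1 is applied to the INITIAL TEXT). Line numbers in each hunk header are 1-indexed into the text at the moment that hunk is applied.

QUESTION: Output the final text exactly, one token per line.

Hunk 1: at line 8 remove [sjw,watj] add [lfp,zqz] -> 13 lines: xiusp erj mgxz hxe bbq huuza cyfp pjre lfp zqz owmjv cyew ifvwp
Hunk 2: at line 5 remove [cyfp,pjre,lfp] add [tikem,lang] -> 12 lines: xiusp erj mgxz hxe bbq huuza tikem lang zqz owmjv cyew ifvwp
Hunk 3: at line 3 remove [hxe,bbq,huuza] add [lupw,zls] -> 11 lines: xiusp erj mgxz lupw zls tikem lang zqz owmjv cyew ifvwp
Hunk 4: at line 6 remove [lang,zqz,owmjv] add [wsq,uqdg,wjcqu] -> 11 lines: xiusp erj mgxz lupw zls tikem wsq uqdg wjcqu cyew ifvwp
Hunk 5: at line 2 remove [mgxz,lupw] add [kwvb,zvr] -> 11 lines: xiusp erj kwvb zvr zls tikem wsq uqdg wjcqu cyew ifvwp
Hunk 6: at line 4 remove [tikem,wsq,uqdg] add [tfyn,tkm,khkjy] -> 11 lines: xiusp erj kwvb zvr zls tfyn tkm khkjy wjcqu cyew ifvwp

Answer: xiusp
erj
kwvb
zvr
zls
tfyn
tkm
khkjy
wjcqu
cyew
ifvwp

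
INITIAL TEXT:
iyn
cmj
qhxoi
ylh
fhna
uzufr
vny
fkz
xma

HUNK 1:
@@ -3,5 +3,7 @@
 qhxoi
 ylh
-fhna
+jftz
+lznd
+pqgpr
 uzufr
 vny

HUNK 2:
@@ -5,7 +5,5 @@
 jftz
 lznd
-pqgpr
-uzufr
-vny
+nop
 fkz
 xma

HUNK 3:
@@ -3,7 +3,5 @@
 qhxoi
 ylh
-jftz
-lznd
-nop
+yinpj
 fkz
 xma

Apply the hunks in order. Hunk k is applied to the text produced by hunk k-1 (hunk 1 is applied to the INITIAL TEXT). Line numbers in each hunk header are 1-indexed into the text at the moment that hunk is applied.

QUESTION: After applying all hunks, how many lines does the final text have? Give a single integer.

Answer: 7

Derivation:
Hunk 1: at line 3 remove [fhna] add [jftz,lznd,pqgpr] -> 11 lines: iyn cmj qhxoi ylh jftz lznd pqgpr uzufr vny fkz xma
Hunk 2: at line 5 remove [pqgpr,uzufr,vny] add [nop] -> 9 lines: iyn cmj qhxoi ylh jftz lznd nop fkz xma
Hunk 3: at line 3 remove [jftz,lznd,nop] add [yinpj] -> 7 lines: iyn cmj qhxoi ylh yinpj fkz xma
Final line count: 7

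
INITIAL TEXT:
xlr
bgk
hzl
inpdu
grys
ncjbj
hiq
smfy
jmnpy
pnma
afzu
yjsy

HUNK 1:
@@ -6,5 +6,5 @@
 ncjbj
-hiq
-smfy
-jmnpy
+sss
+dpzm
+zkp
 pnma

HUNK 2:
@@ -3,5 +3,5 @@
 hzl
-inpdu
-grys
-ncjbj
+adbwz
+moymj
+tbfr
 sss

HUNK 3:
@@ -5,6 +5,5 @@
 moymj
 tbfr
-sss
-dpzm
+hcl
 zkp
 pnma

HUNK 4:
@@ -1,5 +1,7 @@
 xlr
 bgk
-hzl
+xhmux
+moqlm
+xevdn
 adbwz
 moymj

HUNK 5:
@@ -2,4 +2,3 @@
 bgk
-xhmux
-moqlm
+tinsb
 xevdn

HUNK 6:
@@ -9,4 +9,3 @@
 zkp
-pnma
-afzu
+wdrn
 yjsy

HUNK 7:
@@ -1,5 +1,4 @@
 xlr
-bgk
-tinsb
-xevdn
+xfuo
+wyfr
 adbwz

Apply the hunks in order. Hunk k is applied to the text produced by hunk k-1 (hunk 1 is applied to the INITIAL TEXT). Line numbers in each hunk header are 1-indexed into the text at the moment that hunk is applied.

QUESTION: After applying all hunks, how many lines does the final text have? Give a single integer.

Answer: 10

Derivation:
Hunk 1: at line 6 remove [hiq,smfy,jmnpy] add [sss,dpzm,zkp] -> 12 lines: xlr bgk hzl inpdu grys ncjbj sss dpzm zkp pnma afzu yjsy
Hunk 2: at line 3 remove [inpdu,grys,ncjbj] add [adbwz,moymj,tbfr] -> 12 lines: xlr bgk hzl adbwz moymj tbfr sss dpzm zkp pnma afzu yjsy
Hunk 3: at line 5 remove [sss,dpzm] add [hcl] -> 11 lines: xlr bgk hzl adbwz moymj tbfr hcl zkp pnma afzu yjsy
Hunk 4: at line 1 remove [hzl] add [xhmux,moqlm,xevdn] -> 13 lines: xlr bgk xhmux moqlm xevdn adbwz moymj tbfr hcl zkp pnma afzu yjsy
Hunk 5: at line 2 remove [xhmux,moqlm] add [tinsb] -> 12 lines: xlr bgk tinsb xevdn adbwz moymj tbfr hcl zkp pnma afzu yjsy
Hunk 6: at line 9 remove [pnma,afzu] add [wdrn] -> 11 lines: xlr bgk tinsb xevdn adbwz moymj tbfr hcl zkp wdrn yjsy
Hunk 7: at line 1 remove [bgk,tinsb,xevdn] add [xfuo,wyfr] -> 10 lines: xlr xfuo wyfr adbwz moymj tbfr hcl zkp wdrn yjsy
Final line count: 10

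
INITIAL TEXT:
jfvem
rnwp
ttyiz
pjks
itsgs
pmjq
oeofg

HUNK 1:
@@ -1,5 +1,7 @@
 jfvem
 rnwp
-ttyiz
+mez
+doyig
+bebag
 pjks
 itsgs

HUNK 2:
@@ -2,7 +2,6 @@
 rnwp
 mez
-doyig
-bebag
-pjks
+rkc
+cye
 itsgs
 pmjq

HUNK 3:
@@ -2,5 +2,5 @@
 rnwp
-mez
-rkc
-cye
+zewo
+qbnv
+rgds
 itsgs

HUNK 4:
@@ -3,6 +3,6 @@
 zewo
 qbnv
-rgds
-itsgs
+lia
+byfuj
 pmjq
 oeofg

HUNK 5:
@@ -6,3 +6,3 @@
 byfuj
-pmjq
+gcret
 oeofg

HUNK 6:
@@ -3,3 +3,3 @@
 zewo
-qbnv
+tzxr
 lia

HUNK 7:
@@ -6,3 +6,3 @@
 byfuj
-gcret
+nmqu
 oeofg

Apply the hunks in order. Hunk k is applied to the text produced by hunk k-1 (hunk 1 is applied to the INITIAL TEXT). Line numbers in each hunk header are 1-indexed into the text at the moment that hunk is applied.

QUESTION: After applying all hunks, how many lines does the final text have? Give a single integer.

Answer: 8

Derivation:
Hunk 1: at line 1 remove [ttyiz] add [mez,doyig,bebag] -> 9 lines: jfvem rnwp mez doyig bebag pjks itsgs pmjq oeofg
Hunk 2: at line 2 remove [doyig,bebag,pjks] add [rkc,cye] -> 8 lines: jfvem rnwp mez rkc cye itsgs pmjq oeofg
Hunk 3: at line 2 remove [mez,rkc,cye] add [zewo,qbnv,rgds] -> 8 lines: jfvem rnwp zewo qbnv rgds itsgs pmjq oeofg
Hunk 4: at line 3 remove [rgds,itsgs] add [lia,byfuj] -> 8 lines: jfvem rnwp zewo qbnv lia byfuj pmjq oeofg
Hunk 5: at line 6 remove [pmjq] add [gcret] -> 8 lines: jfvem rnwp zewo qbnv lia byfuj gcret oeofg
Hunk 6: at line 3 remove [qbnv] add [tzxr] -> 8 lines: jfvem rnwp zewo tzxr lia byfuj gcret oeofg
Hunk 7: at line 6 remove [gcret] add [nmqu] -> 8 lines: jfvem rnwp zewo tzxr lia byfuj nmqu oeofg
Final line count: 8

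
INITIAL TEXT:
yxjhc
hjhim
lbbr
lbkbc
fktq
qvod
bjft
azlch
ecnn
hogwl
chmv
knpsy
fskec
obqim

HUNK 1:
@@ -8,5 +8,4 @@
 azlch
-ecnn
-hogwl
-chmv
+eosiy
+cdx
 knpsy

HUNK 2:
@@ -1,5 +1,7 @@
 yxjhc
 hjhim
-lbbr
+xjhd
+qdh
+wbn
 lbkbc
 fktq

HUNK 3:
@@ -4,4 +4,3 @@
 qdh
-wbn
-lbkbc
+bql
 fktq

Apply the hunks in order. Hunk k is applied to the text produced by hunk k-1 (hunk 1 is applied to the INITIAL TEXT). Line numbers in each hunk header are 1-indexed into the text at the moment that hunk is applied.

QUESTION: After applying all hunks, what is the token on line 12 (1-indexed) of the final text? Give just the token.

Hunk 1: at line 8 remove [ecnn,hogwl,chmv] add [eosiy,cdx] -> 13 lines: yxjhc hjhim lbbr lbkbc fktq qvod bjft azlch eosiy cdx knpsy fskec obqim
Hunk 2: at line 1 remove [lbbr] add [xjhd,qdh,wbn] -> 15 lines: yxjhc hjhim xjhd qdh wbn lbkbc fktq qvod bjft azlch eosiy cdx knpsy fskec obqim
Hunk 3: at line 4 remove [wbn,lbkbc] add [bql] -> 14 lines: yxjhc hjhim xjhd qdh bql fktq qvod bjft azlch eosiy cdx knpsy fskec obqim
Final line 12: knpsy

Answer: knpsy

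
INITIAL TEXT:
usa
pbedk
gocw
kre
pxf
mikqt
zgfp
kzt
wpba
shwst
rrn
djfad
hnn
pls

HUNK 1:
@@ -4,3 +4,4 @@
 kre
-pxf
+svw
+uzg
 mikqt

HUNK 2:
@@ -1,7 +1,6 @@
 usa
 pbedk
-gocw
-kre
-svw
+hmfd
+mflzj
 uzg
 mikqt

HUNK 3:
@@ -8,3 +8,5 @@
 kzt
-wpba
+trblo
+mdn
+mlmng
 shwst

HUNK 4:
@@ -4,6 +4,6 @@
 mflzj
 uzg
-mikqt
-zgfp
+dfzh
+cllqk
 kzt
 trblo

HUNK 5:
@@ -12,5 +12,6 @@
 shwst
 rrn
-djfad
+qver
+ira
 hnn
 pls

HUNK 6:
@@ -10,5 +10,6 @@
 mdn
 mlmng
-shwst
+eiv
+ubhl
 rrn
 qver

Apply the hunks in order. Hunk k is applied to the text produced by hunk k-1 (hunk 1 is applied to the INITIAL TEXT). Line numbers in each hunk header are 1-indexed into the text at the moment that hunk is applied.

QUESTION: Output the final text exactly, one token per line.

Hunk 1: at line 4 remove [pxf] add [svw,uzg] -> 15 lines: usa pbedk gocw kre svw uzg mikqt zgfp kzt wpba shwst rrn djfad hnn pls
Hunk 2: at line 1 remove [gocw,kre,svw] add [hmfd,mflzj] -> 14 lines: usa pbedk hmfd mflzj uzg mikqt zgfp kzt wpba shwst rrn djfad hnn pls
Hunk 3: at line 8 remove [wpba] add [trblo,mdn,mlmng] -> 16 lines: usa pbedk hmfd mflzj uzg mikqt zgfp kzt trblo mdn mlmng shwst rrn djfad hnn pls
Hunk 4: at line 4 remove [mikqt,zgfp] add [dfzh,cllqk] -> 16 lines: usa pbedk hmfd mflzj uzg dfzh cllqk kzt trblo mdn mlmng shwst rrn djfad hnn pls
Hunk 5: at line 12 remove [djfad] add [qver,ira] -> 17 lines: usa pbedk hmfd mflzj uzg dfzh cllqk kzt trblo mdn mlmng shwst rrn qver ira hnn pls
Hunk 6: at line 10 remove [shwst] add [eiv,ubhl] -> 18 lines: usa pbedk hmfd mflzj uzg dfzh cllqk kzt trblo mdn mlmng eiv ubhl rrn qver ira hnn pls

Answer: usa
pbedk
hmfd
mflzj
uzg
dfzh
cllqk
kzt
trblo
mdn
mlmng
eiv
ubhl
rrn
qver
ira
hnn
pls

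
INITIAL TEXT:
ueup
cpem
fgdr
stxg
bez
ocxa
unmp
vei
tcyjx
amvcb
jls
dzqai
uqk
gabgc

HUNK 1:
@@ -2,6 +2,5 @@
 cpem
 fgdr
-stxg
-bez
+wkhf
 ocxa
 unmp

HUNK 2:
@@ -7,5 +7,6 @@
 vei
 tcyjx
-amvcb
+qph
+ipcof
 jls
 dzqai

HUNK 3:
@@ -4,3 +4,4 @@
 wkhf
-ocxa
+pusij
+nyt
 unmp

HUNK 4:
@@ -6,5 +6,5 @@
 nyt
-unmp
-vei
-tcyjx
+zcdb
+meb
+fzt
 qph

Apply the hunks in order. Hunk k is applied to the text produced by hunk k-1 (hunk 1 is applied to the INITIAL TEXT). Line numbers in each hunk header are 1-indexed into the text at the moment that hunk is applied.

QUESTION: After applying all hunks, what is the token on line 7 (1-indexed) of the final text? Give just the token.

Answer: zcdb

Derivation:
Hunk 1: at line 2 remove [stxg,bez] add [wkhf] -> 13 lines: ueup cpem fgdr wkhf ocxa unmp vei tcyjx amvcb jls dzqai uqk gabgc
Hunk 2: at line 7 remove [amvcb] add [qph,ipcof] -> 14 lines: ueup cpem fgdr wkhf ocxa unmp vei tcyjx qph ipcof jls dzqai uqk gabgc
Hunk 3: at line 4 remove [ocxa] add [pusij,nyt] -> 15 lines: ueup cpem fgdr wkhf pusij nyt unmp vei tcyjx qph ipcof jls dzqai uqk gabgc
Hunk 4: at line 6 remove [unmp,vei,tcyjx] add [zcdb,meb,fzt] -> 15 lines: ueup cpem fgdr wkhf pusij nyt zcdb meb fzt qph ipcof jls dzqai uqk gabgc
Final line 7: zcdb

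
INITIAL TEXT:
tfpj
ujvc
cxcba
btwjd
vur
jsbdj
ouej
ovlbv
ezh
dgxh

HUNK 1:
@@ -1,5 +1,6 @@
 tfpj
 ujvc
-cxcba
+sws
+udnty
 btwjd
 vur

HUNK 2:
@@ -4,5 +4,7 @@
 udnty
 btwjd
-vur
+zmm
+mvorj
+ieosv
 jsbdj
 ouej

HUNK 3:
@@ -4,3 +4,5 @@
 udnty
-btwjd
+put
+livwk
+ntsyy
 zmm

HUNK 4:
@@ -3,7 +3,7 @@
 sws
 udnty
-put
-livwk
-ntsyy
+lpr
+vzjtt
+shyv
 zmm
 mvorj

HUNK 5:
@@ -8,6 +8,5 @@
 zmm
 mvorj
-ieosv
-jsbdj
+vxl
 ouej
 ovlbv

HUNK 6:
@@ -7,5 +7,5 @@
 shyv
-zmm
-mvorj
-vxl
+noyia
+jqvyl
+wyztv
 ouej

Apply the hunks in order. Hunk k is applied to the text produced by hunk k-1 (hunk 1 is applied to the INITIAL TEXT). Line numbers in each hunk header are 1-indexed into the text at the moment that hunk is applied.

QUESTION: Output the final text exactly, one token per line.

Hunk 1: at line 1 remove [cxcba] add [sws,udnty] -> 11 lines: tfpj ujvc sws udnty btwjd vur jsbdj ouej ovlbv ezh dgxh
Hunk 2: at line 4 remove [vur] add [zmm,mvorj,ieosv] -> 13 lines: tfpj ujvc sws udnty btwjd zmm mvorj ieosv jsbdj ouej ovlbv ezh dgxh
Hunk 3: at line 4 remove [btwjd] add [put,livwk,ntsyy] -> 15 lines: tfpj ujvc sws udnty put livwk ntsyy zmm mvorj ieosv jsbdj ouej ovlbv ezh dgxh
Hunk 4: at line 3 remove [put,livwk,ntsyy] add [lpr,vzjtt,shyv] -> 15 lines: tfpj ujvc sws udnty lpr vzjtt shyv zmm mvorj ieosv jsbdj ouej ovlbv ezh dgxh
Hunk 5: at line 8 remove [ieosv,jsbdj] add [vxl] -> 14 lines: tfpj ujvc sws udnty lpr vzjtt shyv zmm mvorj vxl ouej ovlbv ezh dgxh
Hunk 6: at line 7 remove [zmm,mvorj,vxl] add [noyia,jqvyl,wyztv] -> 14 lines: tfpj ujvc sws udnty lpr vzjtt shyv noyia jqvyl wyztv ouej ovlbv ezh dgxh

Answer: tfpj
ujvc
sws
udnty
lpr
vzjtt
shyv
noyia
jqvyl
wyztv
ouej
ovlbv
ezh
dgxh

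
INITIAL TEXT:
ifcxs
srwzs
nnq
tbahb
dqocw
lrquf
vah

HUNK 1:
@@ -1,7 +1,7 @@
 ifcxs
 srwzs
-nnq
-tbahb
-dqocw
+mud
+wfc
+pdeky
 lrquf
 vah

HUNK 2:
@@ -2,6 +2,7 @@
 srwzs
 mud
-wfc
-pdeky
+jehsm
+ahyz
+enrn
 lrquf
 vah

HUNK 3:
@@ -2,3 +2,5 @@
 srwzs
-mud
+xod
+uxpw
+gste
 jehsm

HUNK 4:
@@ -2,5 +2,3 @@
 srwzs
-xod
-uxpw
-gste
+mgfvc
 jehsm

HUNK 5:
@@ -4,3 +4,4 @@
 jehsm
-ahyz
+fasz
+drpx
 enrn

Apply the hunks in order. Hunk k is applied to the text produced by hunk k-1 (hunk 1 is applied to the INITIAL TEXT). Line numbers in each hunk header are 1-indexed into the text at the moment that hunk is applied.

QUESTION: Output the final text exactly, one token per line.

Hunk 1: at line 1 remove [nnq,tbahb,dqocw] add [mud,wfc,pdeky] -> 7 lines: ifcxs srwzs mud wfc pdeky lrquf vah
Hunk 2: at line 2 remove [wfc,pdeky] add [jehsm,ahyz,enrn] -> 8 lines: ifcxs srwzs mud jehsm ahyz enrn lrquf vah
Hunk 3: at line 2 remove [mud] add [xod,uxpw,gste] -> 10 lines: ifcxs srwzs xod uxpw gste jehsm ahyz enrn lrquf vah
Hunk 4: at line 2 remove [xod,uxpw,gste] add [mgfvc] -> 8 lines: ifcxs srwzs mgfvc jehsm ahyz enrn lrquf vah
Hunk 5: at line 4 remove [ahyz] add [fasz,drpx] -> 9 lines: ifcxs srwzs mgfvc jehsm fasz drpx enrn lrquf vah

Answer: ifcxs
srwzs
mgfvc
jehsm
fasz
drpx
enrn
lrquf
vah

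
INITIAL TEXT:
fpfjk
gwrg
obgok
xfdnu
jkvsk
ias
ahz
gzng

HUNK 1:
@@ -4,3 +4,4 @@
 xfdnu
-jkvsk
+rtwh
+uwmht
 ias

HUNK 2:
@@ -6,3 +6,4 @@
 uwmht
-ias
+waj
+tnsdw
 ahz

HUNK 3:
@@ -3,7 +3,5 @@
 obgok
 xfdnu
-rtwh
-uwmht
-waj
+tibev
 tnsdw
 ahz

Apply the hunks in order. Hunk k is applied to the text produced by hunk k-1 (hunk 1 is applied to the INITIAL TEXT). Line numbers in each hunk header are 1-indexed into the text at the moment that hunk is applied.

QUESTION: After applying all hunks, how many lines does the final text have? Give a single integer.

Hunk 1: at line 4 remove [jkvsk] add [rtwh,uwmht] -> 9 lines: fpfjk gwrg obgok xfdnu rtwh uwmht ias ahz gzng
Hunk 2: at line 6 remove [ias] add [waj,tnsdw] -> 10 lines: fpfjk gwrg obgok xfdnu rtwh uwmht waj tnsdw ahz gzng
Hunk 3: at line 3 remove [rtwh,uwmht,waj] add [tibev] -> 8 lines: fpfjk gwrg obgok xfdnu tibev tnsdw ahz gzng
Final line count: 8

Answer: 8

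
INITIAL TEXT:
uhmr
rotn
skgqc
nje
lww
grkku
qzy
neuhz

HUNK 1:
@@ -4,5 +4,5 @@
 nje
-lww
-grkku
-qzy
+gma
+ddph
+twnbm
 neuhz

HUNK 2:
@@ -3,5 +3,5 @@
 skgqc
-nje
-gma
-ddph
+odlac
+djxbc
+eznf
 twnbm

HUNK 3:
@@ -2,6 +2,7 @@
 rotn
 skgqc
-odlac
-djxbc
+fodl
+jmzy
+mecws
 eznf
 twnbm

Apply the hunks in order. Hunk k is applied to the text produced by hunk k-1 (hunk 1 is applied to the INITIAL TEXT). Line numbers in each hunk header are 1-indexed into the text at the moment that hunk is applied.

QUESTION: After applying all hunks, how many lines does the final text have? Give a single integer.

Answer: 9

Derivation:
Hunk 1: at line 4 remove [lww,grkku,qzy] add [gma,ddph,twnbm] -> 8 lines: uhmr rotn skgqc nje gma ddph twnbm neuhz
Hunk 2: at line 3 remove [nje,gma,ddph] add [odlac,djxbc,eznf] -> 8 lines: uhmr rotn skgqc odlac djxbc eznf twnbm neuhz
Hunk 3: at line 2 remove [odlac,djxbc] add [fodl,jmzy,mecws] -> 9 lines: uhmr rotn skgqc fodl jmzy mecws eznf twnbm neuhz
Final line count: 9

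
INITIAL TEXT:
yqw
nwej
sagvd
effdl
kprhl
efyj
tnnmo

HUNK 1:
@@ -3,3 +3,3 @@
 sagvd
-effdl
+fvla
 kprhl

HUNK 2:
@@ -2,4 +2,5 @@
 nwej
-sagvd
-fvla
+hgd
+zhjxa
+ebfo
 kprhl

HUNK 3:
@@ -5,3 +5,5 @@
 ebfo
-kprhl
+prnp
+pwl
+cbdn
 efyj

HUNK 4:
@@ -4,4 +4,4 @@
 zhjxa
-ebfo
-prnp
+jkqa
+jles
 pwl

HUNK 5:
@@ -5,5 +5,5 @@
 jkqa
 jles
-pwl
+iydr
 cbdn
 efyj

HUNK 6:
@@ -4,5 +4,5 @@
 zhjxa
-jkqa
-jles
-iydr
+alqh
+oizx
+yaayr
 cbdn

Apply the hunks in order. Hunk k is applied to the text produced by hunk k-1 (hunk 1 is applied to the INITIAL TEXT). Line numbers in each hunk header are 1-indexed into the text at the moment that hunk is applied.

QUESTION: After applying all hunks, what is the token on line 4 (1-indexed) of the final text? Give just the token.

Answer: zhjxa

Derivation:
Hunk 1: at line 3 remove [effdl] add [fvla] -> 7 lines: yqw nwej sagvd fvla kprhl efyj tnnmo
Hunk 2: at line 2 remove [sagvd,fvla] add [hgd,zhjxa,ebfo] -> 8 lines: yqw nwej hgd zhjxa ebfo kprhl efyj tnnmo
Hunk 3: at line 5 remove [kprhl] add [prnp,pwl,cbdn] -> 10 lines: yqw nwej hgd zhjxa ebfo prnp pwl cbdn efyj tnnmo
Hunk 4: at line 4 remove [ebfo,prnp] add [jkqa,jles] -> 10 lines: yqw nwej hgd zhjxa jkqa jles pwl cbdn efyj tnnmo
Hunk 5: at line 5 remove [pwl] add [iydr] -> 10 lines: yqw nwej hgd zhjxa jkqa jles iydr cbdn efyj tnnmo
Hunk 6: at line 4 remove [jkqa,jles,iydr] add [alqh,oizx,yaayr] -> 10 lines: yqw nwej hgd zhjxa alqh oizx yaayr cbdn efyj tnnmo
Final line 4: zhjxa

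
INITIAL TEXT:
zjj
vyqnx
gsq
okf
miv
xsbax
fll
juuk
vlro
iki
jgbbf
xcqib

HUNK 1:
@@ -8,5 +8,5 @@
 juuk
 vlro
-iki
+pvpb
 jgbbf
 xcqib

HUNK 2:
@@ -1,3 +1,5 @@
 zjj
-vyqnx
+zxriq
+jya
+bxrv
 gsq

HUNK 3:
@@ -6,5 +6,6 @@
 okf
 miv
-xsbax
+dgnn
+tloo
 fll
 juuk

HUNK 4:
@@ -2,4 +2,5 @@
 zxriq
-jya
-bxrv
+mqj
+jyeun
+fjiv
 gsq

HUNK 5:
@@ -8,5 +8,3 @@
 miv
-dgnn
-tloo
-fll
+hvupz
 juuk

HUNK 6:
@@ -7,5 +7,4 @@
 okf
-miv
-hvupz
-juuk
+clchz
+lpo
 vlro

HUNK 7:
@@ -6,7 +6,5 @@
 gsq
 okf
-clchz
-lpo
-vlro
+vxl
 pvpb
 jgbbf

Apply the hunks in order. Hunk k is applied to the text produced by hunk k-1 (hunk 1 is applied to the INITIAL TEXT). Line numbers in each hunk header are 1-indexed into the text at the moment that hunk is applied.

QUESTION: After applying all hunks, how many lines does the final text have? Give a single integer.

Hunk 1: at line 8 remove [iki] add [pvpb] -> 12 lines: zjj vyqnx gsq okf miv xsbax fll juuk vlro pvpb jgbbf xcqib
Hunk 2: at line 1 remove [vyqnx] add [zxriq,jya,bxrv] -> 14 lines: zjj zxriq jya bxrv gsq okf miv xsbax fll juuk vlro pvpb jgbbf xcqib
Hunk 3: at line 6 remove [xsbax] add [dgnn,tloo] -> 15 lines: zjj zxriq jya bxrv gsq okf miv dgnn tloo fll juuk vlro pvpb jgbbf xcqib
Hunk 4: at line 2 remove [jya,bxrv] add [mqj,jyeun,fjiv] -> 16 lines: zjj zxriq mqj jyeun fjiv gsq okf miv dgnn tloo fll juuk vlro pvpb jgbbf xcqib
Hunk 5: at line 8 remove [dgnn,tloo,fll] add [hvupz] -> 14 lines: zjj zxriq mqj jyeun fjiv gsq okf miv hvupz juuk vlro pvpb jgbbf xcqib
Hunk 6: at line 7 remove [miv,hvupz,juuk] add [clchz,lpo] -> 13 lines: zjj zxriq mqj jyeun fjiv gsq okf clchz lpo vlro pvpb jgbbf xcqib
Hunk 7: at line 6 remove [clchz,lpo,vlro] add [vxl] -> 11 lines: zjj zxriq mqj jyeun fjiv gsq okf vxl pvpb jgbbf xcqib
Final line count: 11

Answer: 11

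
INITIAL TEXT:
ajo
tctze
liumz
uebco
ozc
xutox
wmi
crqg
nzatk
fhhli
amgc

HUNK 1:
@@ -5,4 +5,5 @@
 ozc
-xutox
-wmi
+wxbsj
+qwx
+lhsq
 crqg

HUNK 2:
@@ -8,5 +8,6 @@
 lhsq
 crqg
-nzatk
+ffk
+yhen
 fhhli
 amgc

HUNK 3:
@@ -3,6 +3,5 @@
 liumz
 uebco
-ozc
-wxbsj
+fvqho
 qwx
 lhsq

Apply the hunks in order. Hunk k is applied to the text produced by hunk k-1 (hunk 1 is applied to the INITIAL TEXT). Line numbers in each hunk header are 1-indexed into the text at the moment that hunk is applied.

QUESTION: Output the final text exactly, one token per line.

Hunk 1: at line 5 remove [xutox,wmi] add [wxbsj,qwx,lhsq] -> 12 lines: ajo tctze liumz uebco ozc wxbsj qwx lhsq crqg nzatk fhhli amgc
Hunk 2: at line 8 remove [nzatk] add [ffk,yhen] -> 13 lines: ajo tctze liumz uebco ozc wxbsj qwx lhsq crqg ffk yhen fhhli amgc
Hunk 3: at line 3 remove [ozc,wxbsj] add [fvqho] -> 12 lines: ajo tctze liumz uebco fvqho qwx lhsq crqg ffk yhen fhhli amgc

Answer: ajo
tctze
liumz
uebco
fvqho
qwx
lhsq
crqg
ffk
yhen
fhhli
amgc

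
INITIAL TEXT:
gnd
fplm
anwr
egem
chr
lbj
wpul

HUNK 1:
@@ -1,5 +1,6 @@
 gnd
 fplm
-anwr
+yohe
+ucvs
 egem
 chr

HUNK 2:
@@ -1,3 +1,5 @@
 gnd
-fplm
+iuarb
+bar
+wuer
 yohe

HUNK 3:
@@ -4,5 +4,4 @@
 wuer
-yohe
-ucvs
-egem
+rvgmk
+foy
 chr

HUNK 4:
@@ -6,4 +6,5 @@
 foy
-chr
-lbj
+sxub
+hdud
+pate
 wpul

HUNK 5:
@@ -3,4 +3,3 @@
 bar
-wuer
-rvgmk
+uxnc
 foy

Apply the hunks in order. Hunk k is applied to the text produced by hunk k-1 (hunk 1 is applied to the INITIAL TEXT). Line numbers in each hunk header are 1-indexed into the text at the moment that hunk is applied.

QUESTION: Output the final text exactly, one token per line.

Hunk 1: at line 1 remove [anwr] add [yohe,ucvs] -> 8 lines: gnd fplm yohe ucvs egem chr lbj wpul
Hunk 2: at line 1 remove [fplm] add [iuarb,bar,wuer] -> 10 lines: gnd iuarb bar wuer yohe ucvs egem chr lbj wpul
Hunk 3: at line 4 remove [yohe,ucvs,egem] add [rvgmk,foy] -> 9 lines: gnd iuarb bar wuer rvgmk foy chr lbj wpul
Hunk 4: at line 6 remove [chr,lbj] add [sxub,hdud,pate] -> 10 lines: gnd iuarb bar wuer rvgmk foy sxub hdud pate wpul
Hunk 5: at line 3 remove [wuer,rvgmk] add [uxnc] -> 9 lines: gnd iuarb bar uxnc foy sxub hdud pate wpul

Answer: gnd
iuarb
bar
uxnc
foy
sxub
hdud
pate
wpul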